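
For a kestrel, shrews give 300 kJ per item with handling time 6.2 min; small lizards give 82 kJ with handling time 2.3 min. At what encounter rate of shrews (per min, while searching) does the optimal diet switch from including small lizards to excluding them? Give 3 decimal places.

At the threshold, the rate on shrews alone equals the profitability of small lizards: λ·300/(1 + λ·6.2) = 82/2.3 = 35.65.
Rearranging, λ(300 − 35.65×6.2) = 35.65, so λ = 35.65/78.96 = 0.4515 per min.

0.452 per min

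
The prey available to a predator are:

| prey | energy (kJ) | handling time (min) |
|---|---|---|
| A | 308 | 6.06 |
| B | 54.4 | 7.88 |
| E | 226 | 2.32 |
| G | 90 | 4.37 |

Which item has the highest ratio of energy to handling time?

Profitability E/h (kJ/min): A = 308/6.06 = 50.8, B = 54.4/7.88 = 6.9, E = 226/2.32 = 97.4, G = 90/4.37 = 20.6.
Ranked: E > A > G > B.

E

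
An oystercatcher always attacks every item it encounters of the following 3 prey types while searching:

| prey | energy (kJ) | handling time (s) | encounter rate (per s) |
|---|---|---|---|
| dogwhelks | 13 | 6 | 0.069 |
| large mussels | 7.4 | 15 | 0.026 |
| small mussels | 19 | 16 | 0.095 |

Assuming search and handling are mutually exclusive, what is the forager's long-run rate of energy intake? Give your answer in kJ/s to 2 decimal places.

Energy encountered per unit search time: 0.069×13 + 0.026×7.4 + 0.095×19 = 2.894 kJ/s.
Handling time per unit search time: 0.069×6 + 0.026×15 + 0.095×16 = 2.324.
Rate = 2.894/(1 + 2.324) = 0.8708 kJ/s.

0.87 kJ/s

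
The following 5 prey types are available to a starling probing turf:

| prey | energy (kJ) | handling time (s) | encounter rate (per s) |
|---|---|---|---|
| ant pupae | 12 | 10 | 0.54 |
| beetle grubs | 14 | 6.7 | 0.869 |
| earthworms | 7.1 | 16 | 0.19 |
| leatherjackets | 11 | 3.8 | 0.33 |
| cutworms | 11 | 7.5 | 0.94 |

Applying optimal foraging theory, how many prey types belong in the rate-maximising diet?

2

E/h in descending order: leatherjackets 2.89, beetle grubs 2.09, cutworms 1.47, ant pupae 1.2, earthworms 0.444 kJ/s. The optimal diet is the largest prefix of this list for which every included type satisfies E_i/h_i > R on the types above it.
Rate on top 1: 1.61. beetle grubs: 2.09 > 1.61 → include.
Rate on top 2: 1.956. cutworms: 1.47 < 1.956 → exclude; stop.
Optimal diet: leatherjackets, beetle grubs — 2 of 5 types.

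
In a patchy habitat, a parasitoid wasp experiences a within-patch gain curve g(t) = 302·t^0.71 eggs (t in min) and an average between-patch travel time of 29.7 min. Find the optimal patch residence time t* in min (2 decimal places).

Optimal t* satisfies g'(t*) = g(t*)/(T + t*).
g'(t) = 0.71·302·t^-0.29. Setting 0.71·302·t^-0.29 = 302·t^0.71/(29.7+t) gives 0.71(29.7+t) = t, so 0.29·t = 0.71×29.7.
t* = 0.71×29.7/0.29 = 72.71 min.

72.71 min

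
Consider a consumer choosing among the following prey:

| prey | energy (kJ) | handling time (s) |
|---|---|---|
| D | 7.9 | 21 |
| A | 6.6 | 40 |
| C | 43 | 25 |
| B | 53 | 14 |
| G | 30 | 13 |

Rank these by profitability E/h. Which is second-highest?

G

Profitability E/h (kJ/s): D = 7.9/21 = 0.376, A = 6.6/40 = 0.165, C = 43/25 = 1.72, B = 53/14 = 3.79, G = 30/13 = 2.31.
Ranked: B > G > C > D > A.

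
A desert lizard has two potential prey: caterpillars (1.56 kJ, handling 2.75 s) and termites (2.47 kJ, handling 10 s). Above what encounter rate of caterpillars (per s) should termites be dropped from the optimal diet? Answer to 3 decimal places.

The zero-one rule: include termites iff E₂/h₂ > λE₁/(1+λh₁). Equality gives the switch point.
λE₁h₂ = E₂ + λE₂h₁ ⇒ λ = E₂/(E₁h₂ − E₂h₁) = 2.47/(15.6 − 6.793) = 0.2804 per s.

0.280 per s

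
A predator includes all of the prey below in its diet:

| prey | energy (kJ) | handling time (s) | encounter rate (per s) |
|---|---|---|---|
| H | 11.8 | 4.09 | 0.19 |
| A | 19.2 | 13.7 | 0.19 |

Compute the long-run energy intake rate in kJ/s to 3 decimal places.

R = (0.19×11.8 + 0.19×19.2) / (1 + 0.19×4.09 + 0.19×13.7) = 5.89/4.38 = 1.345 kJ/s.

1.345 kJ/s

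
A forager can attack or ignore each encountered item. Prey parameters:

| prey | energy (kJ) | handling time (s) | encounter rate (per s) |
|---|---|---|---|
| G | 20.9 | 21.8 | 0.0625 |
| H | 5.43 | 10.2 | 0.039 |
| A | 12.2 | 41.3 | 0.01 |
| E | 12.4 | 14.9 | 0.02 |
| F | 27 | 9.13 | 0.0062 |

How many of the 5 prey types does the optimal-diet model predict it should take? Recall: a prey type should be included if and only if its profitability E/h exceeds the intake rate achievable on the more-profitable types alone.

Rank by E/h (kJ/s): F 2.96, G 0.959, E 0.832, H 0.532, A 0.295. Include each in turn until the next type's E/h falls below the running intake rate.
Rate on top 1: 0.1584. G: 0.959 > 0.1584 → include.
Rate on top 2: 0.6092. E: 0.832 > 0.6092 → include.
Rate on top 3: 0.6336. H: 0.532 < 0.6336 → exclude; stop.
Optimal diet: F, G, E — 3 of 5 types.

3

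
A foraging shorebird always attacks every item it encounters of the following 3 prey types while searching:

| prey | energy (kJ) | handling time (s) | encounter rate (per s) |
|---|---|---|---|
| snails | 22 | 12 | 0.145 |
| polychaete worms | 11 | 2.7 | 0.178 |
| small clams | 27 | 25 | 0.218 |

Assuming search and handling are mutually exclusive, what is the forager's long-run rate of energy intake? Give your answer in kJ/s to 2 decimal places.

1.27 kJ/s

R = (0.145×22 + 0.178×11 + 0.218×27) / (1 + 0.145×12 + 0.178×2.7 + 0.218×25) = 11.03/8.671 = 1.273 kJ/s.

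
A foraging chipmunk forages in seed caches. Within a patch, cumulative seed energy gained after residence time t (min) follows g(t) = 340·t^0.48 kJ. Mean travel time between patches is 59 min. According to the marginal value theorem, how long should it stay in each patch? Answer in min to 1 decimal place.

54.5 min

Optimal t* satisfies g'(t*) = g(t*)/(T + t*).
g'(t) = 0.48·340·t^-0.52. Setting 0.48·340·t^-0.52 = 340·t^0.48/(59+t) gives 0.48(59+t) = t, so 0.52·t = 0.48×59.
t* = 0.48×59/0.52 = 54.46 min.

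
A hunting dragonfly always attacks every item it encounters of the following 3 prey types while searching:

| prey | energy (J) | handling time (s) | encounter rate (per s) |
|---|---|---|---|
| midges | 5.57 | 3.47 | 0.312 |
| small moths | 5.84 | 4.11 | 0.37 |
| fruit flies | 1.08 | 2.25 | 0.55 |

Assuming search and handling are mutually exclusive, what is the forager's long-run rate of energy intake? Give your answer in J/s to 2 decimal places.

R = Σλ_iE_i / (1 + Σλ_ih_i)
Numerator: 0.312×5.57 + 0.37×5.84 + 0.55×1.08 = 4.493
Denominator: 1 + 0.312×3.47 + 0.37×4.11 + 0.55×2.25 = 4.841
R = 4.493/4.841 = 0.9281 J/s

0.93 J/s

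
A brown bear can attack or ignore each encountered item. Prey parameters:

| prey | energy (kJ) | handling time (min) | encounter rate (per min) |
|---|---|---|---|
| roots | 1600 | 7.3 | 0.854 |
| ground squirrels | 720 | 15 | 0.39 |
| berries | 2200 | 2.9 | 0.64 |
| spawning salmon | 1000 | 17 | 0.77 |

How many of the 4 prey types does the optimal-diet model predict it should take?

1

E/h in descending order: berries 759, roots 219, spawning salmon 58.8, ground squirrels 48 kJ/min. The optimal diet is the largest prefix of this list for which every included type satisfies E_i/h_i > R on the types above it.
Rate on top 1: 493. roots: 219 < 493 → exclude; stop.
Optimal diet: berries — 1 of 4 types.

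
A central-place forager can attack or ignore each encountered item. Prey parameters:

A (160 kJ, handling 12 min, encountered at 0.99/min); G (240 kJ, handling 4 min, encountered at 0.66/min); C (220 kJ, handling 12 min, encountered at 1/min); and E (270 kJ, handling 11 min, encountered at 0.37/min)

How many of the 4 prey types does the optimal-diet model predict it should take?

1

Profitabilities (E/h, kJ/min): G 60, E 24.5, C 18.3, A 13.3. Add prey in this order while the next type's profitability exceeds the intake rate on those already taken.
Rate on top 1: 43.52. E: 24.5 < 43.52 → exclude; stop.
Optimal diet: G — 1 of 4 types.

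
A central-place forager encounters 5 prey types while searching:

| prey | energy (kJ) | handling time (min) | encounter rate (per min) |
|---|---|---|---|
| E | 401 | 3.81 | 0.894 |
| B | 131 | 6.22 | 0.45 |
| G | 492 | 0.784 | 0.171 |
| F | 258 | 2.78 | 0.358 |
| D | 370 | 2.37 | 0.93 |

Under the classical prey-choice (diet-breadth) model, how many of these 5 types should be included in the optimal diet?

2

Profitabilities (E/h, kJ/min): G 628, D 156, E 105, F 92.8, B 21.1. Add prey in this order while the next type's profitability exceeds the intake rate on those already taken.
Rate on top 1: 74.19. D: 156 > 74.19 → include.
Rate on top 2: 128.3. E: 105 < 128.3 → exclude; stop.
Optimal diet: G, D — 2 of 5 types.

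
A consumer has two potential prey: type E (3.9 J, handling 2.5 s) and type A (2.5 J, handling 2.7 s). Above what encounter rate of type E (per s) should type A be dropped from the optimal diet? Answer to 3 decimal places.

Drop type A once their profitability E₂/h₂ falls below the rate achievable on type E alone: E₂/h₂ = λE₁/(1 + λh₁).
Solve for λ: λE₁h₂ = E₂(1 + λh₁) → λ(E₁h₂ − E₂h₁) = E₂ → λ = E₂/(E₁h₂ − E₂h₁).
λ = 2.5/(3.9×2.7 − 2.5×2.5) = 2.5/4.28 = 0.5841 per s.

0.584 per s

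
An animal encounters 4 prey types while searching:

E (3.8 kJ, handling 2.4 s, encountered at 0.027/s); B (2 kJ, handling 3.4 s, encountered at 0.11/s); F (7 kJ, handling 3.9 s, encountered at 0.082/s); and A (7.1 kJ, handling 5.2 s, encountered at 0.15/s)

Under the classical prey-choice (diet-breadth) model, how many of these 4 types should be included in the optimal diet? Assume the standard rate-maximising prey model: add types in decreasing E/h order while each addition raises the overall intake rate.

Rank by E/h (kJ/s): F 1.79, E 1.58, A 1.37, B 0.588. Include each in turn until the next type's E/h falls below the running intake rate.
Rate on top 1: 0.4349. E: 1.58 > 0.4349 → include.
Rate on top 2: 0.4887. A: 1.37 > 0.4887 → include.
Rate on top 3: 0.8046. B: 0.588 < 0.8046 → exclude; stop.
Optimal diet: F, E, A — 3 of 4 types.

3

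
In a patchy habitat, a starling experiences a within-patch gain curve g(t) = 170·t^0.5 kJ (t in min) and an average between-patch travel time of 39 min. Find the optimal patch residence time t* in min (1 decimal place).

Optimal t* satisfies g'(t*) = g(t*)/(T + t*).
g'(t) = 0.5·170·t^-0.5. Setting 0.5·170·t^-0.5 = 170·t^0.5/(39+t) gives 0.5(39+t) = t, so 0.50·t = 0.5×39.
t* = 0.5×39/0.50 = 39 min.

39.0 min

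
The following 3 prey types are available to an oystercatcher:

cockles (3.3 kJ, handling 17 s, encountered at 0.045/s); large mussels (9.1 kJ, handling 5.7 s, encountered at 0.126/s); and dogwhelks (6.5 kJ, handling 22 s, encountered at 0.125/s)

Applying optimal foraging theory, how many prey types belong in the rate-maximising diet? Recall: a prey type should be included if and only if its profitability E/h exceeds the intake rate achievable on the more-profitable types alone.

E/h in descending order: large mussels 1.6, dogwhelks 0.295, cockles 0.194 kJ/s. The optimal diet is the largest prefix of this list for which every included type satisfies E_i/h_i > R on the types above it.
Rate on top 1: 0.6673. dogwhelks: 0.295 < 0.6673 → exclude; stop.
Optimal diet: large mussels — 1 of 3 types.

1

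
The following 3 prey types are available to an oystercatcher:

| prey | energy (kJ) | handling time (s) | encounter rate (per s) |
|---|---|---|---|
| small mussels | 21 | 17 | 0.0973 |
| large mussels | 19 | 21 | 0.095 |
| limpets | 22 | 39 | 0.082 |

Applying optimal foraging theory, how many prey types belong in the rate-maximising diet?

Rank by E/h (kJ/s): small mussels 1.24, large mussels 0.905, limpets 0.564. Include each in turn until the next type's E/h falls below the running intake rate.
Rate on top 1: 0.7699. large mussels: 0.905 > 0.7699 → include.
Rate on top 2: 0.8278. limpets: 0.564 < 0.8278 → exclude; stop.
Optimal diet: small mussels, large mussels — 2 of 3 types.

2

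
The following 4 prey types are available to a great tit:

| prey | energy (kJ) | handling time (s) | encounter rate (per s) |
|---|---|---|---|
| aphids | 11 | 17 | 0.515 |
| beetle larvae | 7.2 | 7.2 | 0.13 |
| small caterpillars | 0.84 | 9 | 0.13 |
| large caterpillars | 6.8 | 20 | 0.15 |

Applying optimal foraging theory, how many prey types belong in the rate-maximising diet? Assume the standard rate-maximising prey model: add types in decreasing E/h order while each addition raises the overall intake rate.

Rank by E/h (kJ/s): beetle larvae 1, aphids 0.647, large caterpillars 0.34, small caterpillars 0.0933. Include each in turn until the next type's E/h falls below the running intake rate.
Rate on top 1: 0.4835. aphids: 0.647 > 0.4835 → include.
Rate on top 2: 0.6174. large caterpillars: 0.34 < 0.6174 → exclude; stop.
Optimal diet: beetle larvae, aphids — 2 of 4 types.

2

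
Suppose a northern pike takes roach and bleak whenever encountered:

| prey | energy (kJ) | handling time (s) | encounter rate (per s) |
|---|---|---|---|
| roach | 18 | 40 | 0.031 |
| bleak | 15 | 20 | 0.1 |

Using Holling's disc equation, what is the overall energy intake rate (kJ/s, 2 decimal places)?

R = (0.031×18 + 0.1×15) / (1 + 0.031×40 + 0.1×20) = 2.058/4.24 = 0.4854 kJ/s.

0.49 kJ/s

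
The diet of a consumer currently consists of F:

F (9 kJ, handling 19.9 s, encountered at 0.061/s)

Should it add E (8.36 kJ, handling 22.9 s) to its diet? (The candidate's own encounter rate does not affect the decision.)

Yes

On F alone, R = ΣλE/(1+Σλh) = 0.549/2.214 = 0.248 kJ/s.
Profitability of E: 8.36/22.9 = 0.3651 kJ/s.
Since 0.3651 > R, including E increases the long-run rate.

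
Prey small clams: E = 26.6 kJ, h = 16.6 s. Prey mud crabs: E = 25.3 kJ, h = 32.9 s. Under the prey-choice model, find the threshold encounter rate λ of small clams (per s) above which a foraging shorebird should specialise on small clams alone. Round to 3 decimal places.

0.056 per s

The zero-one rule: include mud crabs iff E₂/h₂ > λE₁/(1+λh₁). Equality gives the switch point.
λE₁h₂ = E₂ + λE₂h₁ ⇒ λ = E₂/(E₁h₂ − E₂h₁) = 25.3/(875.1 − 420) = 0.05558 per s.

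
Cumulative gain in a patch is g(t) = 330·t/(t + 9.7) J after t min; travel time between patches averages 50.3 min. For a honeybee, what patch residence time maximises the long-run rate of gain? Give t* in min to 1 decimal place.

22.1 min

By the marginal value theorem, leave when the instantaneous gain rate g'(t) equals the habitat-wide average g(t)/(T + t).
g'(t) = 330·9.7/(t + 9.7)². Setting 330·9.7/(t+9.7)² = 330t/[(t+9.7)(50.3+t)] gives 9.7(50.3+t) = t(t+9.7), so t² = 9.7×50.3 = 487.9.
t* = √487.9 = 22.09 min.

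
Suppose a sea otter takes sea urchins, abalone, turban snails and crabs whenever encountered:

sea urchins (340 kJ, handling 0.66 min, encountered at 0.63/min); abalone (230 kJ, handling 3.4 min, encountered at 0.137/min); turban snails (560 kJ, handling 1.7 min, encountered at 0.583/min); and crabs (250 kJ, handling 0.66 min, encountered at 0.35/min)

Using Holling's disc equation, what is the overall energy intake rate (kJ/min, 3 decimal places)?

212.550 kJ/min

R = Σλ_iE_i / (1 + Σλ_ih_i)
Numerator: 0.63×340 + 0.137×230 + 0.583×560 + 0.35×250 = 659.7
Denominator: 1 + 0.63×0.66 + 0.137×3.4 + 0.583×1.7 + 0.35×0.66 = 3.104
R = 659.7/3.104 = 212.5 kJ/min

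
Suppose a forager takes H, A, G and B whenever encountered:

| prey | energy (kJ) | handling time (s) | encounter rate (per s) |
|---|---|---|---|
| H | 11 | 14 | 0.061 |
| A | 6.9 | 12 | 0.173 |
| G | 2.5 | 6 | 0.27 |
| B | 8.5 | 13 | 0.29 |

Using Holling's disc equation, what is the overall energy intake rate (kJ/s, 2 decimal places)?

0.54 kJ/s

R = (0.061×11 + 0.173×6.9 + 0.27×2.5 + 0.29×8.5) / (1 + 0.061×14 + 0.173×12 + 0.27×6 + 0.29×13) = 5.005/9.32 = 0.537 kJ/s.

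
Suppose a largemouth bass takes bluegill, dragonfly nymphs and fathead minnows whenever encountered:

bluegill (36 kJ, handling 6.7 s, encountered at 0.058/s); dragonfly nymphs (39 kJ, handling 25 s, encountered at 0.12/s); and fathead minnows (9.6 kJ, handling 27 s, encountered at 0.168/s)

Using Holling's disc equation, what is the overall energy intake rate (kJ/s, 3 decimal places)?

R = Σλ_iE_i / (1 + Σλ_ih_i)
Numerator: 0.058×36 + 0.12×39 + 0.168×9.6 = 8.381
Denominator: 1 + 0.058×6.7 + 0.12×25 + 0.168×27 = 8.925
R = 8.381/8.925 = 0.9391 kJ/s

0.939 kJ/s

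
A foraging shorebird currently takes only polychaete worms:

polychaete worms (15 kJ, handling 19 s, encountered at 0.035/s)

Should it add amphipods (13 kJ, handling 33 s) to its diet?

Yes

Current rate: (0.035×15)/(1 + 0.035×19) = 0.3153 kJ/s.
Profitability of amphipods: 13/33 = 0.3939 kJ/s.
0.3939 > 0.3153, so adding amphipods raises the average — include it.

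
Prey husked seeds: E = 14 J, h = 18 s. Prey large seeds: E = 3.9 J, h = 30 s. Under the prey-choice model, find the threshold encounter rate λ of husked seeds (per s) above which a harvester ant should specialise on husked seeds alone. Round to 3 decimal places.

At the threshold, the rate on husked seeds alone equals the profitability of large seeds: λ·14/(1 + λ·18) = 3.9/30 = 0.13.
Rearranging, λ(14 − 0.13×18) = 0.13, so λ = 0.13/11.66 = 0.01115 per s.

0.011 per s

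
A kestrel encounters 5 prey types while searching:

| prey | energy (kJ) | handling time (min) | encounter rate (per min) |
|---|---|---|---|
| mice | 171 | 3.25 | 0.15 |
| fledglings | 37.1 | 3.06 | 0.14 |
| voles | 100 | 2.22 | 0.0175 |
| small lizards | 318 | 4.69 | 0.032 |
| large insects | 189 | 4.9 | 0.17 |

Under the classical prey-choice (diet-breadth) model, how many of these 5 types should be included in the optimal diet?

Rank by E/h (kJ/min): small lizards 67.8, mice 52.6, voles 45, large insects 38.6, fledglings 12.1. Include each in turn until the next type's E/h falls below the running intake rate.
Rate on top 1: 8.848. mice: 52.6 > 8.848 → include.
Rate on top 2: 21.88. voles: 45 > 21.88 → include.
Rate on top 3: 22.41. large insects: 38.6 > 22.41 → include.
Rate on top 4: 27.78. fledglings: 12.1 < 27.78 → exclude; stop.
Optimal diet: small lizards, mice, voles, large insects — 4 of 5 types.

4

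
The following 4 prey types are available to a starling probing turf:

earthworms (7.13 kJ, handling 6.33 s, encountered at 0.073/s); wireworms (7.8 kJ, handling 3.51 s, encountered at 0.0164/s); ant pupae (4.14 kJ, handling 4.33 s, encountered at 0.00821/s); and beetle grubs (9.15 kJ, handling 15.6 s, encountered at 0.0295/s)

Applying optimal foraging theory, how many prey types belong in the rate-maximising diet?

4

Rank by E/h (kJ/s): wireworms 2.22, earthworms 1.13, ant pupae 0.956, beetle grubs 0.587. Include each in turn until the next type's E/h falls below the running intake rate.
Rate on top 1: 0.121. earthworms: 1.13 > 0.121 → include.
Rate on top 2: 0.4267. ant pupae: 0.956 > 0.4267 → include.
Rate on top 3: 0.4388. beetle grubs: 0.587 > 0.4388 → include.
Optimal diet: wireworms, earthworms, ant pupae, beetle grubs — 4 of 4 types.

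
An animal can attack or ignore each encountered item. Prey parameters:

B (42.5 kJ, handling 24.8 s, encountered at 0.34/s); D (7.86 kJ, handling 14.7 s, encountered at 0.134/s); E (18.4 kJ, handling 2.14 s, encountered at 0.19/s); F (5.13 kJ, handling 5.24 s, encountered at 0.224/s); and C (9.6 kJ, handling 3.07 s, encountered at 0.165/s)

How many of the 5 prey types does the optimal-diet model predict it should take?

2

Rank by E/h (kJ/s): E 8.6, C 3.13, B 1.71, F 0.979, D 0.535. Include each in turn until the next type's E/h falls below the running intake rate.
Rate on top 1: 2.485. C: 3.13 > 2.485 → include.
Rate on top 2: 2.655. B: 1.71 < 2.655 → exclude; stop.
Optimal diet: E, C — 2 of 5 types.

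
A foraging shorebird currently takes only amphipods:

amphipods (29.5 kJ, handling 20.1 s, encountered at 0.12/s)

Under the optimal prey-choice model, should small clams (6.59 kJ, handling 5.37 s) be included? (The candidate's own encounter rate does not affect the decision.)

Intake rate on the current diet: R = (0.12×29.5) / (1 + 0.12×20.1) = 3.54/3.412 = 1.038 kJ/s.
Profitability of small clams: 6.59/5.37 = 1.227 kJ/s.
1.227 > 1.038, so adding small clams raises the average — include it.

Yes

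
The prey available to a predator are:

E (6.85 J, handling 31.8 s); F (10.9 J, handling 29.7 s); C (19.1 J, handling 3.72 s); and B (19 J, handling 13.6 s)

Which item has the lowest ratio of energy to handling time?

E

Profitability E/h (J/s): E = 6.85/31.8 = 0.215, F = 10.9/29.7 = 0.367, C = 19.1/3.72 = 5.13, B = 19/13.6 = 1.4.
Ranked: C > B > F > E.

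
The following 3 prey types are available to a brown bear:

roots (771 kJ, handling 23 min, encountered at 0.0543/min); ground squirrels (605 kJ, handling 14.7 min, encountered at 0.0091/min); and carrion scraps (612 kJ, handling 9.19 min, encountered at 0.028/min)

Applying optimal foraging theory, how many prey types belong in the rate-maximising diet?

Rank by E/h (kJ/min): carrion scraps 66.6, ground squirrels 41.2, roots 33.5. Include each in turn until the next type's E/h falls below the running intake rate.
Rate on top 1: 13.63. ground squirrels: 41.2 > 13.63 → include.
Rate on top 2: 16.28. roots: 33.5 > 16.28 → include.
Optimal diet: carrion scraps, ground squirrels, roots — 3 of 3 types.

3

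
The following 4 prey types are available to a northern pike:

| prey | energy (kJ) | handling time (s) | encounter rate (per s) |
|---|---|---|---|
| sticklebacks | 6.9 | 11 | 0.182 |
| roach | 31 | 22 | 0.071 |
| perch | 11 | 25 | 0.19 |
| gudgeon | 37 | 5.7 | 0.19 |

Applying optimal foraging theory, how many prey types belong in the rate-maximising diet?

1

Rank by E/h (kJ/s): gudgeon 6.49, roach 1.41, sticklebacks 0.627, perch 0.44. Include each in turn until the next type's E/h falls below the running intake rate.
Rate on top 1: 3.375. roach: 1.41 < 3.375 → exclude; stop.
Optimal diet: gudgeon — 1 of 4 types.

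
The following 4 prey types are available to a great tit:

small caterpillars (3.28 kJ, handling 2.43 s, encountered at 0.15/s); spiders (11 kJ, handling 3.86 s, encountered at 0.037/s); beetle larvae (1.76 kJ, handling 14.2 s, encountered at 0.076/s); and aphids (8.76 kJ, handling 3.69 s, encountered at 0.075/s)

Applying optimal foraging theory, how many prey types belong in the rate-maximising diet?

Profitabilities (E/h, kJ/s): spiders 2.85, aphids 2.37, small caterpillars 1.35, beetle larvae 0.124. Add prey in this order while the next type's profitability exceeds the intake rate on those already taken.
Rate on top 1: 0.3561. aphids: 2.37 > 0.3561 → include.
Rate on top 2: 0.7495. small caterpillars: 1.35 > 0.7495 → include.
Rate on top 3: 0.8722. beetle larvae: 0.124 < 0.8722 → exclude; stop.
Optimal diet: spiders, aphids, small caterpillars — 3 of 4 types.

3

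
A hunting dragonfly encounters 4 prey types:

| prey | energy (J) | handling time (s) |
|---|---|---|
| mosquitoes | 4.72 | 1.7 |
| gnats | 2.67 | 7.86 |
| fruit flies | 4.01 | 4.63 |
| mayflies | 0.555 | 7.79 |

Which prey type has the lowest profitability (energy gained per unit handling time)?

Profitability E/h (J/s): mosquitoes = 4.72/1.7 = 2.78, gnats = 2.67/7.86 = 0.34, fruit flies = 4.01/4.63 = 0.866, mayflies = 0.555/7.79 = 0.0712.
Ranked: mosquitoes > fruit flies > gnats > mayflies.

mayflies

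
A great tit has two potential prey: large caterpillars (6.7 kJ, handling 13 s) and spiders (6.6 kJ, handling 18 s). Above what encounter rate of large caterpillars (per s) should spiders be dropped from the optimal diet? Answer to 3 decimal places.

The zero-one rule: include spiders iff E₂/h₂ > λE₁/(1+λh₁). Equality gives the switch point.
λE₁h₂ = E₂ + λE₂h₁ ⇒ λ = E₂/(E₁h₂ − E₂h₁) = 6.6/(120.6 − 85.8) = 0.1897 per s.

0.190 per s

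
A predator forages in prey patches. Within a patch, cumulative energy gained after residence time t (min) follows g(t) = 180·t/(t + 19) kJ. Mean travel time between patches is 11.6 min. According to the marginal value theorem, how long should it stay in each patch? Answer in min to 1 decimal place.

Maximise g(t)/(T+t): set derivative to zero → g'(t)(T+t) = g(t).
g'(t) = 180·19/(t + 19)². Setting 180·19/(t+19)² = 180t/[(t+19)(11.6+t)] gives 19(11.6+t) = t(t+19), so t² = 19×11.6 = 220.4.
t* = √220.4 = 14.85 min.

14.8 min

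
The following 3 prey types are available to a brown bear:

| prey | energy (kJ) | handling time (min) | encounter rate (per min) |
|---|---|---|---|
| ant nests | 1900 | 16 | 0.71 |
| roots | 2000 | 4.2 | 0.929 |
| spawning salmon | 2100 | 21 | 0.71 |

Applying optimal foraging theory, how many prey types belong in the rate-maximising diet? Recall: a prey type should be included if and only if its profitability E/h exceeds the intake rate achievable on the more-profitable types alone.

1

Profitabilities (E/h, kJ/min): roots 476, ant nests 119, spawning salmon 100. Add prey in this order while the next type's profitability exceeds the intake rate on those already taken.
Rate on top 1: 379. ant nests: 119 < 379 → exclude; stop.
Optimal diet: roots — 1 of 3 types.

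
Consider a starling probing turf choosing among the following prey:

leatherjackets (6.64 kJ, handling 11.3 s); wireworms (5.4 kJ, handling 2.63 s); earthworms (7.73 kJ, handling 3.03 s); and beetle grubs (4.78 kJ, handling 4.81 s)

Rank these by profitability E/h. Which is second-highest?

wireworms

In descending order of E/h:
earthworms: 7.73/3.03 = 2.55 kJ/s
wireworms: 5.4/2.63 = 2.05 kJ/s
beetle grubs: 4.78/4.81 = 0.994 kJ/s
leatherjackets: 6.64/11.3 = 0.588 kJ/s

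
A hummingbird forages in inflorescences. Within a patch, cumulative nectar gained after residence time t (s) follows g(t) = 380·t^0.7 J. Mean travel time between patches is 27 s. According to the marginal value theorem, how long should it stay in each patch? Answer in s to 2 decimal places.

Optimal t* satisfies g'(t*) = g(t*)/(T + t*).
g'(t) = 0.7·380·t^-0.3. Setting 0.7·380·t^-0.3 = 380·t^0.7/(27+t) gives 0.7(27+t) = t, so 0.30·t = 0.7×27.
t* = 0.7×27/0.30 = 63 s.

63.00 s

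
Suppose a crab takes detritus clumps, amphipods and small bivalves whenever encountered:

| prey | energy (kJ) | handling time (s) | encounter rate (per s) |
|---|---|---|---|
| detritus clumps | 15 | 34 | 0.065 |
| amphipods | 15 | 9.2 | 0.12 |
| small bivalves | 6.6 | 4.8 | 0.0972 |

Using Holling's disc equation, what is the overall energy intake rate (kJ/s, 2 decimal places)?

R = Σλ_iE_i / (1 + Σλ_ih_i)
Numerator: 0.065×15 + 0.12×15 + 0.0972×6.6 = 3.417
Denominator: 1 + 0.065×34 + 0.12×9.2 + 0.0972×4.8 = 4.781
R = 3.417/4.781 = 0.7147 kJ/s

0.71 kJ/s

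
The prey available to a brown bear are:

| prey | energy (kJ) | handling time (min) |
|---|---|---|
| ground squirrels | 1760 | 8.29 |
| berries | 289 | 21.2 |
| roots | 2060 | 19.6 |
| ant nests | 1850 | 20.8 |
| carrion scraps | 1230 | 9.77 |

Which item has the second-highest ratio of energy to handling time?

Profitability E/h (kJ/min): ground squirrels = 1760/8.29 = 212, berries = 289/21.2 = 13.6, roots = 2060/19.6 = 105, ant nests = 1850/20.8 = 88.9, carrion scraps = 1230/9.77 = 126.
Ranked: ground squirrels > carrion scraps > roots > ant nests > berries.

carrion scraps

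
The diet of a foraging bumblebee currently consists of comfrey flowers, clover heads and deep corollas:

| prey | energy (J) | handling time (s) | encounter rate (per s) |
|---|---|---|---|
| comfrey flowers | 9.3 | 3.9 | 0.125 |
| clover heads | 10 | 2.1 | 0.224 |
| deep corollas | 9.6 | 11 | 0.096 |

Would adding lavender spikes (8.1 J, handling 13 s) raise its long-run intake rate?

Current rate: (0.125×9.3 + 0.224×10 + 0.096×9.6)/(1 + 0.125×3.9 + 0.224×2.1 + 0.096×11) = 1.435 J/s.
lavender spikes: E/h = 8.1/13 = 0.6231 J/s.
0.6231 < 1.435, so adding lavender spikes would lower the average — exclude it.

No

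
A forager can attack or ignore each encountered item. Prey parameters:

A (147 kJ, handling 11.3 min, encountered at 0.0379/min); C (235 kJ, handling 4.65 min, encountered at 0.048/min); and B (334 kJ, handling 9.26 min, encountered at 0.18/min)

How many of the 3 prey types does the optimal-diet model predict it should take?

Profitabilities (E/h, kJ/min): C 50.5, B 36.1, A 13. Add prey in this order while the next type's profitability exceeds the intake rate on those already taken.
Rate on top 1: 9.222. B: 36.1 > 9.222 → include.
Rate on top 2: 24.71. A: 13 < 24.71 → exclude; stop.
Optimal diet: C, B — 2 of 3 types.

2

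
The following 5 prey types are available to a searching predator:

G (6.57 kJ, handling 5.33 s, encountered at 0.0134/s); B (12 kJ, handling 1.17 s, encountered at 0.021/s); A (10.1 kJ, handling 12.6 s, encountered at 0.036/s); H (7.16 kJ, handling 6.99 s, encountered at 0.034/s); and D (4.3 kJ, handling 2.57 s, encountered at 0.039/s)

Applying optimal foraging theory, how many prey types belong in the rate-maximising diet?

5

Rank by E/h (kJ/s): B 10.3, D 1.67, G 1.23, H 1.02, A 0.802. Include each in turn until the next type's E/h falls below the running intake rate.
Rate on top 1: 0.246. D: 1.67 > 0.246 → include.
Rate on top 2: 0.3731. G: 1.23 > 0.3731 → include.
Rate on top 3: 0.4245. H: 1.02 > 0.4245 → include.
Rate on top 4: 0.5239. A: 0.802 > 0.5239 → include.
Optimal diet: B, D, G, H, A — 5 of 5 types.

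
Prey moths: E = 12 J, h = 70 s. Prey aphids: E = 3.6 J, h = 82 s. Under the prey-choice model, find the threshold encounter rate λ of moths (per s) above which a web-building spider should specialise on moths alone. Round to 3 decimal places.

The zero-one rule: include aphids iff E₂/h₂ > λE₁/(1+λh₁). Equality gives the switch point.
λE₁h₂ = E₂ + λE₂h₁ ⇒ λ = E₂/(E₁h₂ − E₂h₁) = 3.6/(984 − 252) = 0.004918 per s.

0.005 per s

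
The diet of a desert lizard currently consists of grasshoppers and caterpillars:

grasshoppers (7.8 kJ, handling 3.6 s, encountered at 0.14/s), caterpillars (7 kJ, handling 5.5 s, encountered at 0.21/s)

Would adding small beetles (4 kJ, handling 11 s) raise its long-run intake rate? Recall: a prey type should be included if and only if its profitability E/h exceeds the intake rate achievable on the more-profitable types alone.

Intake rate on the current diet: R = (0.14×7.8 + 0.21×7) / (1 + 0.14×3.6 + 0.21×5.5) = 2.562/2.659 = 0.9635 kJ/s.
small beetles: E/h = 4/11 = 0.3636 kJ/s.
Since 0.3636 < R, time spent handling small beetles is better spent searching.

No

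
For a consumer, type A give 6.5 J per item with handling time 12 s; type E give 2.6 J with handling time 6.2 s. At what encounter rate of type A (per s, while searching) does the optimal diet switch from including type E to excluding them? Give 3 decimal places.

0.286 per s

Drop type E once their profitability E₂/h₂ falls below the rate achievable on type A alone: E₂/h₂ = λE₁/(1 + λh₁).
Solve for λ: λE₁h₂ = E₂(1 + λh₁) → λ(E₁h₂ − E₂h₁) = E₂ → λ = E₂/(E₁h₂ − E₂h₁).
λ = 2.6/(6.5×6.2 − 2.6×12) = 2.6/9.1 = 0.2857 per s.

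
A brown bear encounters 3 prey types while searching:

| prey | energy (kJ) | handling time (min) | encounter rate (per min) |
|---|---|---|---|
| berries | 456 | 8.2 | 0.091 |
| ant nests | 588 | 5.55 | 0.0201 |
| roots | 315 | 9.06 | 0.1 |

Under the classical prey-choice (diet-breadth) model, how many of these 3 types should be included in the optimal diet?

3

E/h in descending order: ant nests 106, berries 55.6, roots 34.8 kJ/min. The optimal diet is the largest prefix of this list for which every included type satisfies E_i/h_i > R on the types above it.
Rate on top 1: 10.63. berries: 55.6 > 10.63 → include.
Rate on top 2: 28.7. roots: 34.8 > 28.7 → include.
Optimal diet: ant nests, berries, roots — 3 of 3 types.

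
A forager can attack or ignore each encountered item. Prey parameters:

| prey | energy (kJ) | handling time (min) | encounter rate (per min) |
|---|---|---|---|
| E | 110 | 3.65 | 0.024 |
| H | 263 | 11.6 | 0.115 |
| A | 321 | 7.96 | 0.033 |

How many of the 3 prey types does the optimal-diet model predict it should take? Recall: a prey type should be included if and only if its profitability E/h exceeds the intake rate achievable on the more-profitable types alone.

E/h in descending order: A 40.3, E 30.1, H 22.7 kJ/min. The optimal diet is the largest prefix of this list for which every included type satisfies E_i/h_i > R on the types above it.
Rate on top 1: 8.389. E: 30.1 > 8.389 → include.
Rate on top 2: 9.8. H: 22.7 > 9.8 → include.
Optimal diet: A, E, H — 3 of 3 types.

3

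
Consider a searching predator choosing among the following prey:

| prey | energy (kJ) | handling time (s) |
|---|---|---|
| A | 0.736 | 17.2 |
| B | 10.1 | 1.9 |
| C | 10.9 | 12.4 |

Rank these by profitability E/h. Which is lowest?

Profitability E/h (kJ/s): A = 0.736/17.2 = 0.0428, B = 10.1/1.9 = 5.32, C = 10.9/12.4 = 0.879.
Ranked: B > C > A.

A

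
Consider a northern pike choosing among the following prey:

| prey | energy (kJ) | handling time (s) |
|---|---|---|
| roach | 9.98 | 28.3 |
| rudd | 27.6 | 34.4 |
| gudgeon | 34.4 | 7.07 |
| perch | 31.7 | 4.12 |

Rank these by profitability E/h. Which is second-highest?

In descending order of E/h:
perch: 31.7/4.12 = 7.69 kJ/s
gudgeon: 34.4/7.07 = 4.87 kJ/s
rudd: 27.6/34.4 = 0.802 kJ/s
roach: 9.98/28.3 = 0.353 kJ/s

gudgeon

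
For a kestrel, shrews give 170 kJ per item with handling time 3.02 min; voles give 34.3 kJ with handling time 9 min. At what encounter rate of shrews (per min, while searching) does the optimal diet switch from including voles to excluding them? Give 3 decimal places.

0.024 per min

The zero-one rule: include voles iff E₂/h₂ > λE₁/(1+λh₁). Equality gives the switch point.
λE₁h₂ = E₂ + λE₂h₁ ⇒ λ = E₂/(E₁h₂ − E₂h₁) = 34.3/(1530 − 103.6) = 0.02405 per min.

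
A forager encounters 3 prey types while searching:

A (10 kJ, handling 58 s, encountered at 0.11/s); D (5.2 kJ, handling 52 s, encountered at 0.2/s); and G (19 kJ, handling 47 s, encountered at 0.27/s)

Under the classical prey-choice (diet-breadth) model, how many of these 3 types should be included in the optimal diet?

1

E/h in descending order: G 0.404, A 0.172, D 0.1 kJ/s. The optimal diet is the largest prefix of this list for which every included type satisfies E_i/h_i > R on the types above it.
Rate on top 1: 0.3747. A: 0.172 < 0.3747 → exclude; stop.
Optimal diet: G — 1 of 3 types.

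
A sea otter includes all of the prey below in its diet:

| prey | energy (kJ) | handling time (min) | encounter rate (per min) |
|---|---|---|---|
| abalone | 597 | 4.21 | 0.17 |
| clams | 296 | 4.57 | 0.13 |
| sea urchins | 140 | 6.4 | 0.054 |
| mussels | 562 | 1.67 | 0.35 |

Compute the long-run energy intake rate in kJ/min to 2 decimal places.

R = Σλ_iE_i / (1 + Σλ_ih_i)
Numerator: 0.17×597 + 0.13×296 + 0.054×140 + 0.35×562 = 344.2
Denominator: 1 + 0.17×4.21 + 0.13×4.57 + 0.054×6.4 + 0.35×1.67 = 3.24
R = 344.2/3.24 = 106.2 kJ/min

106.25 kJ/min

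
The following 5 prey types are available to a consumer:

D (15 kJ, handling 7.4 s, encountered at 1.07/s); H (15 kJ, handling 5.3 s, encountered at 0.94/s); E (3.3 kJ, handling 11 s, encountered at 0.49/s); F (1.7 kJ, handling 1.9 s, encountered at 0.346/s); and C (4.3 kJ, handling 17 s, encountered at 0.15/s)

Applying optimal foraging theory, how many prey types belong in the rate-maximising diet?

1

E/h in descending order: H 2.83, D 2.03, F 0.895, E 0.3, C 0.253 kJ/s. The optimal diet is the largest prefix of this list for which every included type satisfies E_i/h_i > R on the types above it.
Rate on top 1: 2.357. D: 2.03 < 2.357 → exclude; stop.
Optimal diet: H — 1 of 5 types.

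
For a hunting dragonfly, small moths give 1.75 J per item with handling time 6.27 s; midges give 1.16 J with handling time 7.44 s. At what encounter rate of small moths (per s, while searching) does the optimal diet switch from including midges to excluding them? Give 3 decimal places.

0.202 per s

At the threshold, the rate on small moths alone equals the profitability of midges: λ·1.75/(1 + λ·6.27) = 1.16/7.44 = 0.1559.
Rearranging, λ(1.75 − 0.1559×6.27) = 0.1559, so λ = 0.1559/0.7724 = 0.2019 per s.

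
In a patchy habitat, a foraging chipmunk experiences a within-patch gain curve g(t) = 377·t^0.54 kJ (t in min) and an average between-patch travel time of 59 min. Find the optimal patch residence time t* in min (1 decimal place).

Optimal t* satisfies g'(t*) = g(t*)/(T + t*).
g'(t) = 0.54·377·t^-0.46. Setting 0.54·377·t^-0.46 = 377·t^0.54/(59+t) gives 0.54(59+t) = t, so 0.46·t = 0.54×59.
t* = 0.54×59/0.46 = 69.26 min.

69.3 min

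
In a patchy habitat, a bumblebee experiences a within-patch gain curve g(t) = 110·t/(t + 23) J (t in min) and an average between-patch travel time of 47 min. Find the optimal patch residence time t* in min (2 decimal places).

Maximise g(t)/(T+t): set derivative to zero → g'(t)(T+t) = g(t).
g'(t) = 110·23/(t + 23)². Setting 110·23/(t+23)² = 110t/[(t+23)(47+t)] gives 23(47+t) = t(t+23), so t² = 23×47 = 1081.
t* = √1081 = 32.88 min.

32.88 min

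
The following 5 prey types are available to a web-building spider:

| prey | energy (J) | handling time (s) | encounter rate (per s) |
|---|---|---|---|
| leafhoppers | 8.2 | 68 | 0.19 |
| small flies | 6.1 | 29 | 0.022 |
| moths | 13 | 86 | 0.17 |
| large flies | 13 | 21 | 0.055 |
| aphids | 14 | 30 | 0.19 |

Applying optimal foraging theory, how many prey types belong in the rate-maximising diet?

2

E/h in descending order: large flies 0.619, aphids 0.467, small flies 0.21, moths 0.151, leafhoppers 0.121 J/s. The optimal diet is the largest prefix of this list for which every included type satisfies E_i/h_i > R on the types above it.
Rate on top 1: 0.3318. aphids: 0.467 > 0.3318 → include.
Rate on top 2: 0.4297. small flies: 0.21 < 0.4297 → exclude; stop.
Optimal diet: large flies, aphids — 2 of 5 types.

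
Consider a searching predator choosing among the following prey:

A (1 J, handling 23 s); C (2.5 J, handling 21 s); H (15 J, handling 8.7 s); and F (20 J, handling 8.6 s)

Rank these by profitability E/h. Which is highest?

F

In descending order of E/h:
F: 20/8.6 = 2.33 J/s
H: 15/8.7 = 1.72 J/s
C: 2.5/21 = 0.119 J/s
A: 1/23 = 0.0435 J/s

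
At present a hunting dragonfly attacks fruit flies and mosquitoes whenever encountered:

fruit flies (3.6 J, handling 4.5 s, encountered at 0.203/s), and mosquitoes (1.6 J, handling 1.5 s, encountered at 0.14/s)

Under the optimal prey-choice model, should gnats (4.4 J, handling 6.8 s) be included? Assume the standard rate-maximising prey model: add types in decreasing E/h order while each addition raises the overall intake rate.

Yes

Intake rate on the current diet: R = (0.203×3.6 + 0.14×1.6) / (1 + 0.203×4.5 + 0.14×1.5) = 0.9548/2.123 = 0.4496 J/s.
gnats: E/h = 4.4/6.8 = 0.6471 J/s.
Since 0.6471 > R, including gnats increases the long-run rate.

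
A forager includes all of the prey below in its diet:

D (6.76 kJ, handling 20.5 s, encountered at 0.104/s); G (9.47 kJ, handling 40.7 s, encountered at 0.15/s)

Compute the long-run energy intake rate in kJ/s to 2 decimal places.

0.23 kJ/s

R = Σλ_iE_i / (1 + Σλ_ih_i)
Numerator: 0.104×6.76 + 0.15×9.47 = 2.124
Denominator: 1 + 0.104×20.5 + 0.15×40.7 = 9.237
R = 2.124/9.237 = 0.2299 kJ/s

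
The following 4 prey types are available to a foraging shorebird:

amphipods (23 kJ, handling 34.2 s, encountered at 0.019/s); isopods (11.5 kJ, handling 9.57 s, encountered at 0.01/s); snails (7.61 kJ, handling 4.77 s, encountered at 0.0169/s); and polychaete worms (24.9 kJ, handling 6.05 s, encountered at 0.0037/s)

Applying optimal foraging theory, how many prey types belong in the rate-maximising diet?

4

Rank by E/h (kJ/s): polychaete worms 4.12, snails 1.6, isopods 1.2, amphipods 0.673. Include each in turn until the next type's E/h falls below the running intake rate.
Rate on top 1: 0.09011. snails: 1.6 > 0.09011 → include.
Rate on top 2: 0.2001. isopods: 1.2 > 0.2001 → include.
Rate on top 3: 0.2801. amphipods: 0.673 > 0.2801 → include.
Optimal diet: polychaete worms, snails, isopods, amphipods — 4 of 4 types.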